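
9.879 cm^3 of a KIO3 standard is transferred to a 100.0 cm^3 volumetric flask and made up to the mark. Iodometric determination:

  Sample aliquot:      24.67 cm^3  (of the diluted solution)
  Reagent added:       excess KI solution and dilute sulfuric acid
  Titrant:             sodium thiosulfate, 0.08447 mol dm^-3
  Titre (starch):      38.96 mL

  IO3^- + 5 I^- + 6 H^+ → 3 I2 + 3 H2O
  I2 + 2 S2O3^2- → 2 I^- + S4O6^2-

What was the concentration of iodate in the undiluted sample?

n(S2O3^2-) = 0.03896 × 0.08447 = 3.291 × 10^-3 mol
n(I2) = n(S2O3^2-)/2 = 1.645 × 10^-3 mol
From the 1:3 ratio, n(IO3^-) in the aliquot = 1/3 × 1.645 × 10^-3 = 5.485 × 10^-4 mol
[IO3^-]_dilute = 5.485 × 10^-4 / 0.02467 = 0.02223 mol/L
[IO3^-]_original = 0.02223 × 100.0/9.879 = 0.2251 mol/L

0.2251 mol/L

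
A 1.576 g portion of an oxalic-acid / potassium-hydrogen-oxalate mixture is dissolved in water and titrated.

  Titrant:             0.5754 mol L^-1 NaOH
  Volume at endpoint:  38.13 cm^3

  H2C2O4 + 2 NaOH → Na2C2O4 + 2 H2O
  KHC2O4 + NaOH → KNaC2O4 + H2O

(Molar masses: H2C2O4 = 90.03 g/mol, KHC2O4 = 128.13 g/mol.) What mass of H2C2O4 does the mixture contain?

n(NaOH) = 0.03813 × 0.5754 = 0.02194 mol
Let x = n(H2C2O4), y = n(KHC2O4).
Titrant: 2x + 1y = 0.02194;  mass: 90.03x + 128.13y = 1.576
Solving, x = 7.431 × 10^-3 mol, y = 7.079 × 10^-3 mol
mass of H2C2O4 = 7.431 × 10^-3 × 90.03 = 0.6690 g

0.6690 g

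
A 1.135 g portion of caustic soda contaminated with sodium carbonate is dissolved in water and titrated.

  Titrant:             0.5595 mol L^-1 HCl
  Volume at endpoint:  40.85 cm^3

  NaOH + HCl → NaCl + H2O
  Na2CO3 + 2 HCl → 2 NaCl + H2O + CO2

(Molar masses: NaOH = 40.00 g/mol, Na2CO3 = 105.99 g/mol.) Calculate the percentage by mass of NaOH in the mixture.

20.67 %

n(HCl) = 0.04085 × 0.5595 = 0.02286 mol
Let x = n(NaOH), y = n(Na2CO3).
Titrant: 1x + 2y = 0.02286;  mass: 40.00x + 105.99y = 1.135
Solving, x = 5.866 × 10^-3 mol, y = 8.495 × 10^-3 mol
mass of NaOH = 5.866 × 10^-3 × 40.00 = 0.2346 g
% NaOH = 0.2346 / 1.135 × 100 = 20.67 %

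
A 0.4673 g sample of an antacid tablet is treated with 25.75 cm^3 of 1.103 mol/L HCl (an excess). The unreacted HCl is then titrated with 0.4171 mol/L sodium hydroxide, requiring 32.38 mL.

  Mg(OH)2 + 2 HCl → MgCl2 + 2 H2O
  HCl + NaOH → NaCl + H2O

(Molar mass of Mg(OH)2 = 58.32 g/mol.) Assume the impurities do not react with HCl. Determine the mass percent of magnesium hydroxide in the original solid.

92.96 %

n(HCl) added = 0.02575 × 1.103 = 0.02840 mol
n(NaOH) used in back-titration = 0.03238 × 0.4171 = 0.01351 mol
n(HCl) left over = 0.01351 mol (1:1 ratio)
n(HCl) consumed by analyte = 0.02840 − 0.01351 = 0.01490 mol
From the 1:2 ratio, n(Mg(OH)2) = 1/2 × 0.01490 = 7.448 × 10^-3 mol
mass of Mg(OH)2 = 7.448 × 10^-3 × 58.32 = 0.4344 g
% Mg(OH)2 = 0.4344 / 0.4673 × 100 = 92.96 %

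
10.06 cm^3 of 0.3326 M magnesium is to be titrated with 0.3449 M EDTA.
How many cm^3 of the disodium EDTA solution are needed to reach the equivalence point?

Mg^2+ + EDTA^4- → [Mg(EDTA)]^2-
n(Mg2+) = 0.01006 L × 0.3326 mol/L = 3.346 × 10^-3 mol
n(EDTA) = 3.346 × 10^-3 mol (1:1 stoichiometry)
V(EDTA) = 3.346 × 10^-3 mol / 0.3449 mol/L = 0.009701 L = 9.701 mL

9.701 mL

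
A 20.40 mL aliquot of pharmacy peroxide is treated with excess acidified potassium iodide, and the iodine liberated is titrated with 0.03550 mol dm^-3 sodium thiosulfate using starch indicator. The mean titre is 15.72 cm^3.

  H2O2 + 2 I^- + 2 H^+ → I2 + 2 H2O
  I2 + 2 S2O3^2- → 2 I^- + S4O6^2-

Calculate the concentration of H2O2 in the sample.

0.01368 mol/L

n(S2O3^2-) = 0.01572 × 0.03550 = 5.581 × 10^-4 mol
n(I2) = n(S2O3^2-)/2 = 2.790 × 10^-4 mol
n(H2O2) in the aliquot = 2.790 × 10^-4 mol (1:1 ratio)
[H2O2] = 2.790 × 10^-4 / 0.02040 = 0.01368 mol/L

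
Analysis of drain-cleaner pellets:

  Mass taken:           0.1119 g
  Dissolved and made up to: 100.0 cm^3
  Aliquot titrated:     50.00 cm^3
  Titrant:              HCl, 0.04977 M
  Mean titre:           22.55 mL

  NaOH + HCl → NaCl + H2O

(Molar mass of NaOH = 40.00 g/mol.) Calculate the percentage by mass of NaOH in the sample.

n(HCl) per titration = 0.02255 × 0.04977 = 1.122 × 10^-3 mol
n(NaOH) in each aliquot = 1.122 × 10^-3 mol (1:1 ratio)
n(NaOH) in the whole flask = 1.122 × 10^-3 × 100.0/50.00 = 2.245 × 10^-3 mol
mass of NaOH = 2.245 × 10^-3 × 40.00 = 0.08979 g
% NaOH = 0.08979 / 0.1119 × 100 = 80.24 %

80.24 %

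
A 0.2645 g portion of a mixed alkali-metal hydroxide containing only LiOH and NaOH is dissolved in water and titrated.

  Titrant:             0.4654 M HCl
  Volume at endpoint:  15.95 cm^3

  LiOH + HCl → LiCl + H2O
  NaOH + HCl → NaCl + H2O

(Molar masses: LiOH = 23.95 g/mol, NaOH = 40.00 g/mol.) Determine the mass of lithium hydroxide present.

0.04839 g

n(HCl) = 0.01595 × 0.4654 = 7.423 × 10^-3 mol
Let x = n(LiOH), y = n(NaOH).
Titrant: 1x + 1y = 7.423 × 10^-3;  mass: 23.95x + 40.00y = 0.2645
Solving, x = 2.020 × 10^-3 mol, y = 5.403 × 10^-3 mol
mass of LiOH = 2.020 × 10^-3 × 23.95 = 0.04839 g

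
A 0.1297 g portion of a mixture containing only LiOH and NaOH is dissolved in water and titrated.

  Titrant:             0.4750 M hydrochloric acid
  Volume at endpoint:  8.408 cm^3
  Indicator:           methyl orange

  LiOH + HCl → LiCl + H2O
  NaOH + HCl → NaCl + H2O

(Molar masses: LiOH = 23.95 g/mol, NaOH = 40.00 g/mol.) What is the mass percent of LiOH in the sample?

34.58 %

n(HCl) = 0.008408 × 0.4750 = 3.994 × 10^-3 mol
Let x = n(LiOH), y = n(NaOH).
Titrant: 1x + 1y = 3.994 × 10^-3;  mass: 23.95x + 40.00y = 0.1297
Solving, x = 1.872 × 10^-3 mol, y = 2.121 × 10^-3 mol
mass of LiOH = 1.872 × 10^-3 × 23.95 = 0.04484 g
% LiOH = 0.04484 / 0.1297 × 100 = 34.58 %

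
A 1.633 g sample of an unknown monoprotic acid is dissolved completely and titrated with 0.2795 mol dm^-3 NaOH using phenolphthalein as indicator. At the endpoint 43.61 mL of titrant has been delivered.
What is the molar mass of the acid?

n(NaOH) = 0.04361 L × 0.2795 mol/L = 0.01219 mol
n(HA) = 0.01219 mol (1:1 ratio)
M = m / n = 1.633 g / 0.01219 mol = 134.0 g/mol

134.0 g/mol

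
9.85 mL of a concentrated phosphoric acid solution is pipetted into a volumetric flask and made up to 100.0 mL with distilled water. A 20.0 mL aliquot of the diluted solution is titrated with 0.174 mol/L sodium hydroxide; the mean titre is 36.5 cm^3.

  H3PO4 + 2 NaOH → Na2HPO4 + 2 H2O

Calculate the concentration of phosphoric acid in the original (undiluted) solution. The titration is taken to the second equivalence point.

n(NaOH) = 0.0365 × 0.174 = 6.35 × 10^-3 mol
From the 1:2 ratio, n(H3PO4) in the aliquot = 1/2 × 6.35 × 10^-3 = 3.18 × 10^-3 mol
[H3PO4]_dilute = 3.18 × 10^-3 / 0.0200 = 0.159 mol/L
Dilution factor = 100.0 / 9.85 = 10.15
[H3PO4]_stock = 0.159 × 10.15 = 1.61 mol/L

1.61 mol/L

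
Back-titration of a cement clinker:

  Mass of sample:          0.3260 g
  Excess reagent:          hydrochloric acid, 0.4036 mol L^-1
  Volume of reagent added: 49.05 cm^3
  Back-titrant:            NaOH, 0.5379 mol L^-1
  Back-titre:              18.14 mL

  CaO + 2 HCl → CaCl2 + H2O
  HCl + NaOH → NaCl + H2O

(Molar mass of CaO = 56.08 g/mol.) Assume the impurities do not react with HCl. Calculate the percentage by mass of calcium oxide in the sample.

86.35 %

n(HCl) added = 0.04905 × 0.4036 = 0.01980 mol
n(NaOH) used in back-titration = 0.01814 × 0.5379 = 9.758 × 10^-3 mol
n(HCl) left over = 9.758 × 10^-3 mol (1:1 ratio)
n(HCl) consumed by analyte = 0.01980 − 9.758 × 10^-3 = 0.01004 mol
From the 1:2 ratio, n(CaO) = 1/2 × 0.01004 = 5.020 × 10^-3 mol
mass of CaO = 5.020 × 10^-3 × 56.08 = 0.2815 g
% CaO = 0.2815 / 0.3260 × 100 = 86.35 %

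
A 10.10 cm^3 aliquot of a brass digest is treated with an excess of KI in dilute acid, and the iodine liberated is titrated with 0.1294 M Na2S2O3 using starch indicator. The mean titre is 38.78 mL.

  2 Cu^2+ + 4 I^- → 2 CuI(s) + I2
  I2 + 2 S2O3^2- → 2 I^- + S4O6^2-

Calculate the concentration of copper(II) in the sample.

n(S2O3^2-) = 0.03878 × 0.1294 = 5.018 × 10^-3 mol
n(I2) = n(S2O3^2-)/2 = 2.509 × 10^-3 mol
From the 2:1 ratio, n(Cu2+) in the aliquot = 2/1 × 2.509 × 10^-3 = 5.018 × 10^-3 mol
[Cu2+] = 5.018 × 10^-3 / 0.01010 = 0.4968 mol/L

0.4968 M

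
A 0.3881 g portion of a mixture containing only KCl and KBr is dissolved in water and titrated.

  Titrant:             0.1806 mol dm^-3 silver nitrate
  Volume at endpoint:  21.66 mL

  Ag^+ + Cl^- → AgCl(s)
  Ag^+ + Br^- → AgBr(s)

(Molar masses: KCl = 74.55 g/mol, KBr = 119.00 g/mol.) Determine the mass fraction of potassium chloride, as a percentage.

n(AgNO3) = 0.02166 × 0.1806 = 3.912 × 10^-3 mol
Let x = n(KCl), y = n(KBr).
Titrant: 1x + 1y = 3.912 × 10^-3;  mass: 74.55x + 119.00y = 0.3881
Solving, x = 1.741 × 10^-3 mol, y = 2.170 × 10^-3 mol
mass of KCl = 1.741 × 10^-3 × 74.55 = 0.1298 g
% KCl = 0.1298 / 0.3881 × 100 = 33.45 %

33.45 %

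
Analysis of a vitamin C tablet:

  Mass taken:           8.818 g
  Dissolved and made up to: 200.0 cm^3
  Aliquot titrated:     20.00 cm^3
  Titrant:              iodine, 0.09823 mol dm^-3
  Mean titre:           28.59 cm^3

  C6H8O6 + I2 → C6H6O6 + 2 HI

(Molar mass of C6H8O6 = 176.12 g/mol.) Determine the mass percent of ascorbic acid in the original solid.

n(I2) per titration = 0.02859 × 0.09823 = 2.808 × 10^-3 mol
n(C6H8O6) in each aliquot = 2.808 × 10^-3 mol (1:1 ratio)
n(C6H8O6) in the whole flask = 2.808 × 10^-3 × 200.0/20.00 = 0.02808 mol
mass of C6H8O6 = 0.02808 × 176.12 = 4.946 g
% C6H8O6 = 4.946 / 8.818 × 100 = 56.09 %

56.09 %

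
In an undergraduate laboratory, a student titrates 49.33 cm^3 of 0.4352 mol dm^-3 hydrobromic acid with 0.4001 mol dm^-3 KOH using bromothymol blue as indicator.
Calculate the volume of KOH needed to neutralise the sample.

HBr + KOH → KBr + H2O
n(HBr) = 0.04933 L × 0.4352 mol/L = 0.02147 mol
n(KOH) = 0.02147 mol (1:1 stoichiometry)
V(KOH) = 0.02147 mol / 0.4001 mol/L = 0.05366 L = 53.66 mL

53.66 mL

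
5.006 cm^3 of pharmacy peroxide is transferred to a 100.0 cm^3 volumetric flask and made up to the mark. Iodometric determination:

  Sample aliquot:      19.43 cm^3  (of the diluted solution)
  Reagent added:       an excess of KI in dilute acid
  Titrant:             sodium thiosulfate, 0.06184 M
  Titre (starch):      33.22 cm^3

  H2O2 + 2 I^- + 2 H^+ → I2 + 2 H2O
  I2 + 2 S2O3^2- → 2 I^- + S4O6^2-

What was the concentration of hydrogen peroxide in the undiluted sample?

n(S2O3^2-) = 0.03322 × 0.06184 = 2.054 × 10^-3 mol
n(I2) = n(S2O3^2-)/2 = 1.027 × 10^-3 mol
n(H2O2) in the aliquot = 1.027 × 10^-3 mol (1:1 ratio)
[H2O2]_dilute = 1.027 × 10^-3 / 0.01943 = 0.05286 mol/L
[H2O2]_original = 0.05286 × 100.0/5.006 = 1.056 mol/L

1.056 M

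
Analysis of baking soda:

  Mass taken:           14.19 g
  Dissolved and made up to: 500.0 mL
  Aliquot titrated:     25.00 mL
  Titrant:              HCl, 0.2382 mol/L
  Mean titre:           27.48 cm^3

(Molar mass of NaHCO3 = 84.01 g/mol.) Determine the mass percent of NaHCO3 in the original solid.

NaHCO3 + HCl → NaCl + H2O + CO2
n(HCl) per titration = 0.02748 × 0.2382 = 6.546 × 10^-3 mol
n(NaHCO3) in each aliquot = 6.546 × 10^-3 mol (1:1 ratio)
n(NaHCO3) in the whole flask = 6.546 × 10^-3 × 500.0/25.00 = 0.1309 mol
mass of NaHCO3 = 0.1309 × 84.01 = 11.00 g
% NaHCO3 = 11.00 / 14.19 × 100 = 77.51 %

77.51 %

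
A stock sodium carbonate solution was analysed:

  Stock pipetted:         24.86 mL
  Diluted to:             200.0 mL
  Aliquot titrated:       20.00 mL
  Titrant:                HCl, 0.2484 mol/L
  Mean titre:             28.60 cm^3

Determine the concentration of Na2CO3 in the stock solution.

Na2CO3 + 2 HCl → 2 NaCl + H2O + CO2
n(HCl) = 0.02860 × 0.2484 = 7.104 × 10^-3 mol
From the 1:2 ratio, n(Na2CO3) in the aliquot = 1/2 × 7.104 × 10^-3 = 3.552 × 10^-3 mol
[Na2CO3]_dilute = 3.552 × 10^-3 / 0.02000 = 0.1776 mol/L
Dilution factor = 200.0 / 24.86 = 8.045
[Na2CO3]_stock = 0.1776 × 8.045 = 1.429 mol/L

1.429 mol/L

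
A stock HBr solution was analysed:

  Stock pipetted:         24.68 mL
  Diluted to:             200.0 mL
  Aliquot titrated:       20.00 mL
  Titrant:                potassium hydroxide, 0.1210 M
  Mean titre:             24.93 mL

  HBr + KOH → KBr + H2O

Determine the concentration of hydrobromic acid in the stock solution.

n(KOH) = 0.02493 × 0.1210 = 3.017 × 10^-3 mol
n(HBr) in the aliquot = 3.017 × 10^-3 mol (1:1 ratio)
[HBr]_dilute = 3.017 × 10^-3 / 0.02000 = 0.1508 mol/L
Dilution factor = 200.0 / 24.68 = 8.104
[HBr]_stock = 0.1508 × 8.104 = 1.222 mol/L

1.222 M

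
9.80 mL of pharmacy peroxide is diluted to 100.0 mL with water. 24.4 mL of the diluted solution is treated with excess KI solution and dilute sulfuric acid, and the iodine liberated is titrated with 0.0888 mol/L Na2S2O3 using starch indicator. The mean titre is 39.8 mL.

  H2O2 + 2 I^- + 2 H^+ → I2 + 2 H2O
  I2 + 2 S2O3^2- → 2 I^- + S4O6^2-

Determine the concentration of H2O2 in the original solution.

n(S2O3^2-) = 0.0398 × 0.0888 = 3.53 × 10^-3 mol
n(I2) = n(S2O3^2-)/2 = 1.77 × 10^-3 mol
n(H2O2) in the aliquot = 1.77 × 10^-3 mol (1:1 ratio)
[H2O2]_dilute = 1.77 × 10^-3 / 0.0244 = 0.0724 mol/L
[H2O2]_original = 0.0724 × 100.0/9.80 = 0.739 mol/L

0.739 mol/L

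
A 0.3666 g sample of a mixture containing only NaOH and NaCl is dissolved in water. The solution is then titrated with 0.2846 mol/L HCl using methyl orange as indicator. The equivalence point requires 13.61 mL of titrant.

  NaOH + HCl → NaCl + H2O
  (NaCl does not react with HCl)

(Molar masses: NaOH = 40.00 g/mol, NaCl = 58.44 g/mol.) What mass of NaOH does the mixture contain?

0.1549 g

n(HCl) = 0.01361 × 0.2846 = 3.873 × 10^-3 mol
Let x = n(NaOH), y = n(NaCl).
Titrant: 1x = 3.873 × 10^-3;  mass: 40.00x + 58.44y = 0.3666
Solving, x = 3.873 × 10^-3 mol, y = 3.622 × 10^-3 mol
mass of NaOH = 3.873 × 10^-3 × 40.00 = 0.1549 g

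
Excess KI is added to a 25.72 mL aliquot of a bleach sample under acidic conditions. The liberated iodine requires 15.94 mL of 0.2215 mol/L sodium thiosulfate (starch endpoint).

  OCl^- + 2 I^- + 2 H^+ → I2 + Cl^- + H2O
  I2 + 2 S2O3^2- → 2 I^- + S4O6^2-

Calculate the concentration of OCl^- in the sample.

0.06864 mol/L

n(S2O3^2-) = 0.01594 × 0.2215 = 3.531 × 10^-3 mol
n(I2) = n(S2O3^2-)/2 = 1.765 × 10^-3 mol
n(OCl^-) in the aliquot = 1.765 × 10^-3 mol (1:1 ratio)
[OCl^-] = 1.765 × 10^-3 / 0.02572 = 0.06864 mol/L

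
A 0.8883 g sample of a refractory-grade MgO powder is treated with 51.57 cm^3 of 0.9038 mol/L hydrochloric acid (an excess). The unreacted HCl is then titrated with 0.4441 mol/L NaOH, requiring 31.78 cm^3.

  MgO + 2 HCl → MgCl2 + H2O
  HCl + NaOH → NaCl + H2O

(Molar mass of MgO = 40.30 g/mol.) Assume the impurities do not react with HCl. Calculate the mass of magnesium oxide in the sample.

0.6548 g

n(HCl) added = 0.05157 × 0.9038 = 0.04661 mol
n(NaOH) used in back-titration = 0.03178 × 0.4441 = 0.01411 mol
n(HCl) left over = 0.01411 mol (1:1 ratio)
n(HCl) consumed by analyte = 0.04661 − 0.01411 = 0.03250 mol
From the 1:2 ratio, n(MgO) = 1/2 × 0.03250 = 0.01625 mol
mass of MgO = 0.01625 × 40.30 = 0.6548 g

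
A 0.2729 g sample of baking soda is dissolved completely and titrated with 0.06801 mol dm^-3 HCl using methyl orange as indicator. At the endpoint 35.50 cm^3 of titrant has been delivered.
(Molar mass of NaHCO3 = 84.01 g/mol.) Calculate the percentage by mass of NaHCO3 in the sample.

74.32 %

NaHCO3 + HCl → NaCl + H2O + CO2
n(HCl) = 0.03550 L × 0.06801 mol/L = 2.414 × 10^-3 mol
n(NaHCO3) = 2.414 × 10^-3 mol (1:1 ratio)
mass of NaHCO3 = 2.414 × 10^-3 × 84.01 g/mol = 0.2028 g
% NaHCO3 = 0.2028 / 0.2729 × 100 = 74.32 %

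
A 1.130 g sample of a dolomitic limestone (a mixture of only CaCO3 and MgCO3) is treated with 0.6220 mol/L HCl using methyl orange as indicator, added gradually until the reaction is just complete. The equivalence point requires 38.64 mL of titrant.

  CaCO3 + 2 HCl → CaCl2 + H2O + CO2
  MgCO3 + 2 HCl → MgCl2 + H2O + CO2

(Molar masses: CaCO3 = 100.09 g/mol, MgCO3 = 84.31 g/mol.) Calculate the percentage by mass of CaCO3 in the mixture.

n(HCl) = 0.03864 × 0.6220 = 0.02403 mol
Let x = n(CaCO3), y = n(MgCO3).
Titrant: 2x + 2y = 0.02403;  mass: 100.09x + 84.31y = 1.130
Solving, x = 7.405 × 10^-3 mol, y = 4.613 × 10^-3 mol
mass of CaCO3 = 7.405 × 10^-3 × 100.09 = 0.7411 g
% CaCO3 = 0.7411 / 1.130 × 100 = 65.59 %

65.59 %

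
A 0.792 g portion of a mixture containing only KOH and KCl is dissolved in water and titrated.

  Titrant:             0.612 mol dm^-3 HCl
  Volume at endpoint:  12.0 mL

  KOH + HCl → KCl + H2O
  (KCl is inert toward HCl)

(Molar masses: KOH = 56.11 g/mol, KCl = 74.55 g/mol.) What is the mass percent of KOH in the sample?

52.0 %

n(HCl) = 0.0120 × 0.612 = 7.34 × 10^-3 mol
Let x = n(KOH), y = n(KCl).
Titrant: 1x = 7.34 × 10^-3;  mass: 56.11x + 74.55y = 0.792
Solving, x = 7.34 × 10^-3 mol, y = 5.10 × 10^-3 mol
mass of KOH = 7.34 × 10^-3 × 56.11 = 0.412 g
% KOH = 0.412 / 0.792 × 100 = 52.0 %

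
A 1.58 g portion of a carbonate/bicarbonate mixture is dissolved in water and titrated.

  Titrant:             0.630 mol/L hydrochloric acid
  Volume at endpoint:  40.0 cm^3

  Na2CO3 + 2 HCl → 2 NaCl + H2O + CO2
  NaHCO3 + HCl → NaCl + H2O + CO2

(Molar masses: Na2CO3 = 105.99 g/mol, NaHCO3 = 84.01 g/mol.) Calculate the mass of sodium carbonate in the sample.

n(HCl) = 0.0400 × 0.630 = 0.0252 mol
Let x = n(Na2CO3), y = n(NaHCO3).
Titrant: 2x + 1y = 0.0252;  mass: 105.99x + 84.01y = 1.58
Solving, x = 8.66 × 10^-3 mol, y = 7.88 × 10^-3 mol
mass of Na2CO3 = 8.66 × 10^-3 × 105.99 = 0.918 g

0.918 g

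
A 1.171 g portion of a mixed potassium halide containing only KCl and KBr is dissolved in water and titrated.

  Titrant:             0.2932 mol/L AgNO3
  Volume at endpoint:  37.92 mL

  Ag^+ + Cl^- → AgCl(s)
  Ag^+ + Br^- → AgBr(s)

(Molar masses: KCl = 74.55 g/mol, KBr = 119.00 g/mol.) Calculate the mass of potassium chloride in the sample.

n(AgNO3) = 0.03792 × 0.2932 = 0.01112 mol
Let x = n(KCl), y = n(KBr).
Titrant: 1x + 1y = 0.01112;  mass: 74.55x + 119.00y = 1.171
Solving, x = 3.421 × 10^-3 mol, y = 7.697 × 10^-3 mol
mass of KCl = 3.421 × 10^-3 × 74.55 = 0.2550 g

0.2550 g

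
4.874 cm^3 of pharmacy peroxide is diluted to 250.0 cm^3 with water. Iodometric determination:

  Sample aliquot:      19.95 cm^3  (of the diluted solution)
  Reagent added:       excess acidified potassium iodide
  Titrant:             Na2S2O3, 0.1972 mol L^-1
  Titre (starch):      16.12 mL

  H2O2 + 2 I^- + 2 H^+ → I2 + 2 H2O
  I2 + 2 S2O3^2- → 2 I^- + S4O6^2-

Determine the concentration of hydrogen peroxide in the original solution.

4.087 mol/L

n(S2O3^2-) = 0.01612 × 0.1972 = 3.179 × 10^-3 mol
n(I2) = n(S2O3^2-)/2 = 1.589 × 10^-3 mol
n(H2O2) in the aliquot = 1.589 × 10^-3 mol (1:1 ratio)
[H2O2]_dilute = 1.589 × 10^-3 / 0.01995 = 0.07967 mol/L
[H2O2]_original = 0.07967 × 250.0/4.874 = 4.087 mol/L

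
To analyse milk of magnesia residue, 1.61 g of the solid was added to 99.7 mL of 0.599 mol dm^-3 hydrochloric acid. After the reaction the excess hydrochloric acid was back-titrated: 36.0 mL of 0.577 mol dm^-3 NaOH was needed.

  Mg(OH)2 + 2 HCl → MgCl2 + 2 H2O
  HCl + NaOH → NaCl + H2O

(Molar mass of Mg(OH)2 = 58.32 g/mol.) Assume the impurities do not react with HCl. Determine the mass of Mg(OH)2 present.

n(HCl) added = 0.0997 × 0.599 = 0.0597 mol
n(NaOH) used in back-titration = 0.0360 × 0.577 = 0.0208 mol
n(HCl) left over = 0.0208 mol (1:1 ratio)
n(HCl) consumed by analyte = 0.0597 − 0.0208 = 0.0389 mol
From the 1:2 ratio, n(Mg(OH)2) = 1/2 × 0.0389 = 0.0195 mol
mass of Mg(OH)2 = 0.0195 × 58.32 = 1.14 g

1.14 g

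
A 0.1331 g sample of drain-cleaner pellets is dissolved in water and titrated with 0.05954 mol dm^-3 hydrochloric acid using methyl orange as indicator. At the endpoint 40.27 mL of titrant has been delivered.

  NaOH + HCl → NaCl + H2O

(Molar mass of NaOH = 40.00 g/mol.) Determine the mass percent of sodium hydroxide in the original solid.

n(HCl) = 0.04027 L × 0.05954 mol/L = 2.398 × 10^-3 mol
n(NaOH) = 2.398 × 10^-3 mol (1:1 ratio)
mass of NaOH = 2.398 × 10^-3 × 40.00 g/mol = 0.09591 g
% NaOH = 0.09591 / 0.1331 × 100 = 72.06 %

72.06 %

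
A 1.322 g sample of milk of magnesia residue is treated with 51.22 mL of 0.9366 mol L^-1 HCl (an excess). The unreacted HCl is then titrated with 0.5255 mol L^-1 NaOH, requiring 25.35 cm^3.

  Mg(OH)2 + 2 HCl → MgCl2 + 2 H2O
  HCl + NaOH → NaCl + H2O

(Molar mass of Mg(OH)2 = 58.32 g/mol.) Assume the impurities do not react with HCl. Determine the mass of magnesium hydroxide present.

1.010 g

n(HCl) added = 0.05122 × 0.9366 = 0.04797 mol
n(NaOH) used in back-titration = 0.02535 × 0.5255 = 0.01332 mol
n(HCl) left over = 0.01332 mol (1:1 ratio)
n(HCl) consumed by analyte = 0.04797 − 0.01332 = 0.03465 mol
From the 1:2 ratio, n(Mg(OH)2) = 1/2 × 0.03465 = 0.01733 mol
mass of Mg(OH)2 = 0.01733 × 58.32 = 1.010 g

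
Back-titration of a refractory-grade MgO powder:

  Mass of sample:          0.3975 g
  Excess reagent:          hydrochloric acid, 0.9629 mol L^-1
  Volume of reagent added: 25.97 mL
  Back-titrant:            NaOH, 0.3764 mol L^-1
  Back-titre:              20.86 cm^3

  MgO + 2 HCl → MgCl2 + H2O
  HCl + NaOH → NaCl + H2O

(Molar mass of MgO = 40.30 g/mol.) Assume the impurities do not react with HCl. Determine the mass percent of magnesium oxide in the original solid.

86.96 %

n(HCl) added = 0.02597 × 0.9629 = 0.02501 mol
n(NaOH) used in back-titration = 0.02086 × 0.3764 = 7.852 × 10^-3 mol
n(HCl) left over = 7.852 × 10^-3 mol (1:1 ratio)
n(HCl) consumed by analyte = 0.02501 − 7.852 × 10^-3 = 0.01715 mol
From the 1:2 ratio, n(MgO) = 1/2 × 0.01715 = 8.577 × 10^-3 mol
mass of MgO = 8.577 × 10^-3 × 40.30 = 0.3457 g
% MgO = 0.3457 / 0.3975 × 100 = 86.96 %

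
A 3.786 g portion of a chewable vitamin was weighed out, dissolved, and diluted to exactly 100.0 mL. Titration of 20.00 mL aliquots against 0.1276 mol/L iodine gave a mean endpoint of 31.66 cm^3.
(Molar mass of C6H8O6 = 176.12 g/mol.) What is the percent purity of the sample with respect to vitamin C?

93.96 %

C6H8O6 + I2 → C6H6O6 + 2 HI
n(I2) per titration = 0.03166 × 0.1276 = 4.040 × 10^-3 mol
n(C6H8O6) in each aliquot = 4.040 × 10^-3 mol (1:1 ratio)
n(C6H8O6) in the whole flask = 4.040 × 10^-3 × 100.0/20.00 = 0.02020 mol
mass of C6H8O6 = 0.02020 × 176.12 = 3.557 g
% C6H8O6 = 3.557 / 3.786 × 100 = 93.96 %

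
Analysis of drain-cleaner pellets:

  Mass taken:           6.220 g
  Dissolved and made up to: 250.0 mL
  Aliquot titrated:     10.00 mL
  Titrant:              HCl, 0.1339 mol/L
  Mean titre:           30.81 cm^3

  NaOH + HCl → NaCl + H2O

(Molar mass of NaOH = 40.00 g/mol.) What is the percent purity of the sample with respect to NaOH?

66.33 %

n(HCl) per titration = 0.03081 × 0.1339 = 4.125 × 10^-3 mol
n(NaOH) in each aliquot = 4.125 × 10^-3 mol (1:1 ratio)
n(NaOH) in the whole flask = 4.125 × 10^-3 × 250.0/10.00 = 0.1031 mol
mass of NaOH = 0.1031 × 40.00 = 4.125 g
% NaOH = 4.125 / 6.220 × 100 = 66.33 %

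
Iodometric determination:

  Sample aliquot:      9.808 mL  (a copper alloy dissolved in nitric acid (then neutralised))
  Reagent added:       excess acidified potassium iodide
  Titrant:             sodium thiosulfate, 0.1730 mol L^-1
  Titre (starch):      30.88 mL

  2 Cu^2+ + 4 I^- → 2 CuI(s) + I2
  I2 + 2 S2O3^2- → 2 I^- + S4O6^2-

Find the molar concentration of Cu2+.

0.5447 mol/L

n(S2O3^2-) = 0.03088 × 0.1730 = 5.342 × 10^-3 mol
n(I2) = n(S2O3^2-)/2 = 2.671 × 10^-3 mol
From the 2:1 ratio, n(Cu2+) in the aliquot = 2/1 × 2.671 × 10^-3 = 5.342 × 10^-3 mol
[Cu2+] = 5.342 × 10^-3 / 0.009808 = 0.5447 mol/L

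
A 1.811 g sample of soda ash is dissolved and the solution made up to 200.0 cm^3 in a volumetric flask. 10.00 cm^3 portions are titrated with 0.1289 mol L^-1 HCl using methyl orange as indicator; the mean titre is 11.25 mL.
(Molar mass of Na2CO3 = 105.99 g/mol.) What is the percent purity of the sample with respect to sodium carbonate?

84.87 %

Na2CO3 + 2 HCl → 2 NaCl + H2O + CO2
n(HCl) per titration = 0.01125 × 0.1289 = 1.450 × 10^-3 mol
From the 1:2 ratio, n(Na2CO3) in each aliquot = 1/2 × 1.450 × 10^-3 = 7.251 × 10^-4 mol
n(Na2CO3) in the whole flask = 7.251 × 10^-4 × 200.0/10.00 = 0.01450 mol
mass of Na2CO3 = 0.01450 × 105.99 = 1.537 g
% Na2CO3 = 1.537 / 1.811 × 100 = 84.87 %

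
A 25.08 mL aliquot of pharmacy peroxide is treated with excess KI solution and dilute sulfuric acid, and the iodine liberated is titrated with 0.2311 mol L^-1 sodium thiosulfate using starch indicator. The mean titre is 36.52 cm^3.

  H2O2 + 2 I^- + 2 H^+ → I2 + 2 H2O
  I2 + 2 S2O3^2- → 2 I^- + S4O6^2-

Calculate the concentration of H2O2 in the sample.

n(S2O3^2-) = 0.03652 × 0.2311 = 8.440 × 10^-3 mol
n(I2) = n(S2O3^2-)/2 = 4.220 × 10^-3 mol
n(H2O2) in the aliquot = 4.220 × 10^-3 mol (1:1 ratio)
[H2O2] = 4.220 × 10^-3 / 0.02508 = 0.1683 mol/L

0.1683 mol/L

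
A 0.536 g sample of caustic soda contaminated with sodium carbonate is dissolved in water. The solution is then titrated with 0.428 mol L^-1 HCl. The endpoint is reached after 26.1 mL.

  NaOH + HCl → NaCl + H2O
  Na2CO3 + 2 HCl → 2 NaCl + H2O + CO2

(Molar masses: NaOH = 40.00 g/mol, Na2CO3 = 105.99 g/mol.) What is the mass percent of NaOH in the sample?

n(HCl) = 0.0261 × 0.428 = 0.0112 mol
Let x = n(NaOH), y = n(Na2CO3).
Titrant: 1x + 2y = 0.0112;  mass: 40.00x + 105.99y = 0.536
Solving, x = 4.31 × 10^-3 mol, y = 3.43 × 10^-3 mol
mass of NaOH = 4.31 × 10^-3 × 40.00 = 0.172 g
% NaOH = 0.172 / 0.536 × 100 = 32.2 %

32.2 %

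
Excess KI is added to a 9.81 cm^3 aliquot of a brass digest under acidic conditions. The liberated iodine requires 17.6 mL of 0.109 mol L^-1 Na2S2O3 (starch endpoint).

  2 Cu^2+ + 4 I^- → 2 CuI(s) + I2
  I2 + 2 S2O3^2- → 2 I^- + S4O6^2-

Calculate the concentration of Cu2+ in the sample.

0.196 mol/L

n(S2O3^2-) = 0.0176 × 0.109 = 1.92 × 10^-3 mol
n(I2) = n(S2O3^2-)/2 = 9.59 × 10^-4 mol
From the 2:1 ratio, n(Cu2+) in the aliquot = 2/1 × 9.59 × 10^-4 = 1.92 × 10^-3 mol
[Cu2+] = 1.92 × 10^-3 / 0.00981 = 0.196 mol/L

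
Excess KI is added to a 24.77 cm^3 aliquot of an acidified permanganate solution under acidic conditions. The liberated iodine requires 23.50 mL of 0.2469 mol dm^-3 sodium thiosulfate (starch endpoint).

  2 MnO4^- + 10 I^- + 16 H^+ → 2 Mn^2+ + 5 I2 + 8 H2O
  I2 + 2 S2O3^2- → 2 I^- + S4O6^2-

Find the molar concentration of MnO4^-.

n(S2O3^2-) = 0.02350 × 0.2469 = 5.802 × 10^-3 mol
n(I2) = n(S2O3^2-)/2 = 2.901 × 10^-3 mol
From the 2:5 ratio, n(MnO4^-) in the aliquot = 2/5 × 2.901 × 10^-3 = 1.160 × 10^-3 mol
[MnO4^-] = 1.160 × 10^-3 / 0.02477 = 0.04685 mol/L

0.04685 mol/L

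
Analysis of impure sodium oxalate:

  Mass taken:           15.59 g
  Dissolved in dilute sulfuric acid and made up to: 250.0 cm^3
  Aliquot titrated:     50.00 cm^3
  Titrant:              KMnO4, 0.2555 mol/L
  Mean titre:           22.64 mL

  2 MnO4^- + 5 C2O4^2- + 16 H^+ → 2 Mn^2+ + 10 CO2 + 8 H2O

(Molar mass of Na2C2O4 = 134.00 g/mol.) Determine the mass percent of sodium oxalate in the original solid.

62.15 %

n(KMnO4) per titration = 0.02264 × 0.2555 = 5.785 × 10^-3 mol
From the 5:2 ratio, n(Na2C2O4) in each aliquot = 5/2 × 5.785 × 10^-3 = 0.01446 mol
n(Na2C2O4) in the whole flask = 0.01446 × 250.0/50.00 = 0.07231 mol
mass of Na2C2O4 = 0.07231 × 134.00 = 9.689 g
% Na2C2O4 = 9.689 / 15.59 × 100 = 62.15 %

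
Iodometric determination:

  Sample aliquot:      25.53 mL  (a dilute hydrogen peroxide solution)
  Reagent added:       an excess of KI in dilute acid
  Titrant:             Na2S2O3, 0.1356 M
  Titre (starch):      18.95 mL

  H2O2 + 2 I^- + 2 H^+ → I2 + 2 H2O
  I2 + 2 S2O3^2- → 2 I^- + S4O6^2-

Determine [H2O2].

0.05033 M

n(S2O3^2-) = 0.01895 × 0.1356 = 2.570 × 10^-3 mol
n(I2) = n(S2O3^2-)/2 = 1.285 × 10^-3 mol
n(H2O2) in the aliquot = 1.285 × 10^-3 mol (1:1 ratio)
[H2O2] = 1.285 × 10^-3 / 0.02553 = 0.05033 mol/L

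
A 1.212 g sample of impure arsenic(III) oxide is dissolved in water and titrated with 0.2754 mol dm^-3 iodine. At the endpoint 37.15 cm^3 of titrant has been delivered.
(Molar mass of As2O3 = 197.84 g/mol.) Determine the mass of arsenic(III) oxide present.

1.012 g

As2O3 + 2 I2 + 2 H2O → As2O5 + 4 HI
n(I2) = 0.03715 L × 0.2754 mol/L = 0.01023 mol
From the 1:2 ratio, n(As2O3) = 1/2 × 0.01023 = 5.116 × 10^-3 mol
mass of As2O3 = 5.116 × 10^-3 × 197.84 g/mol = 1.012 g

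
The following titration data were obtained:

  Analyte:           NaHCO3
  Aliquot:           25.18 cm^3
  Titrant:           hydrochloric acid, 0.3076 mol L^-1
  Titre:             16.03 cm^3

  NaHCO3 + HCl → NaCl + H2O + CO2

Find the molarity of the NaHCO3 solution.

n(HCl) = 0.01603 L × 0.3076 mol/L = 4.931 × 10^-3 mol
n(NaHCO3) = 4.931 × 10^-3 mol (1:1 mole ratio)
[NaHCO3] = 4.931 × 10^-3 mol / 0.02518 L = 0.1958 mol/L

0.1958 mol/L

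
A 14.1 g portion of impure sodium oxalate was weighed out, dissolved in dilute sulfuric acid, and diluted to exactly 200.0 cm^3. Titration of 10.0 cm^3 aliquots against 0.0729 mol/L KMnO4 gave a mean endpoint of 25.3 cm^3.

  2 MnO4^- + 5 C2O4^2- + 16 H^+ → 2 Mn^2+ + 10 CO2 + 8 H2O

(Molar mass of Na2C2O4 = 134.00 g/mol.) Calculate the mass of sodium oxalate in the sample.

n(KMnO4) per titration = 0.0253 × 0.0729 = 1.84 × 10^-3 mol
From the 5:2 ratio, n(Na2C2O4) in each aliquot = 5/2 × 1.84 × 10^-3 = 4.61 × 10^-3 mol
n(Na2C2O4) in the whole flask = 4.61 × 10^-3 × 200.0/10.0 = 0.0922 mol
mass of Na2C2O4 = 0.0922 × 134.00 = 12.4 g

12.4 g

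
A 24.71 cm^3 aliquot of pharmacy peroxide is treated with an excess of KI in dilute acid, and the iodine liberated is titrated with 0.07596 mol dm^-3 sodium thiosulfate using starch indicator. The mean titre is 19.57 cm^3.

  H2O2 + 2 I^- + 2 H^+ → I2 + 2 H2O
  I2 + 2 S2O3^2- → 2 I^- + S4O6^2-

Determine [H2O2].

n(S2O3^2-) = 0.01957 × 0.07596 = 1.487 × 10^-3 mol
n(I2) = n(S2O3^2-)/2 = 7.433 × 10^-4 mol
n(H2O2) in the aliquot = 7.433 × 10^-4 mol (1:1 ratio)
[H2O2] = 7.433 × 10^-4 / 0.02471 = 0.03008 mol/L

0.03008 mol/L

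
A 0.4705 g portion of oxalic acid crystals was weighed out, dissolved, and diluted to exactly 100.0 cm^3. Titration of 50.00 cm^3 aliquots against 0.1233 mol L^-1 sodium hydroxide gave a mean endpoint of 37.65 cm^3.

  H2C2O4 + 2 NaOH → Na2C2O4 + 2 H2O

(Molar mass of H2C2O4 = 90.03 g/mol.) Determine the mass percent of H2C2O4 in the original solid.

88.83 %

n(NaOH) per titration = 0.03765 × 0.1233 = 4.642 × 10^-3 mol
From the 1:2 ratio, n(H2C2O4) in each aliquot = 1/2 × 4.642 × 10^-3 = 2.321 × 10^-3 mol
n(H2C2O4) in the whole flask = 2.321 × 10^-3 × 100.0/50.00 = 4.642 × 10^-3 mol
mass of H2C2O4 = 4.642 × 10^-3 × 90.03 = 0.4179 g
% H2C2O4 = 0.4179 / 0.4705 × 100 = 88.83 %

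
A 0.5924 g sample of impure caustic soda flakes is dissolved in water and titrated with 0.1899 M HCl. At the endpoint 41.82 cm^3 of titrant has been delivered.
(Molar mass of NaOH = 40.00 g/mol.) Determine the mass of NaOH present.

NaOH + HCl → NaCl + H2O
n(HCl) = 0.04182 L × 0.1899 mol/L = 7.942 × 10^-3 mol
n(NaOH) = 7.942 × 10^-3 mol (1:1 ratio)
mass of NaOH = 7.942 × 10^-3 × 40.00 g/mol = 0.3177 g

0.3177 g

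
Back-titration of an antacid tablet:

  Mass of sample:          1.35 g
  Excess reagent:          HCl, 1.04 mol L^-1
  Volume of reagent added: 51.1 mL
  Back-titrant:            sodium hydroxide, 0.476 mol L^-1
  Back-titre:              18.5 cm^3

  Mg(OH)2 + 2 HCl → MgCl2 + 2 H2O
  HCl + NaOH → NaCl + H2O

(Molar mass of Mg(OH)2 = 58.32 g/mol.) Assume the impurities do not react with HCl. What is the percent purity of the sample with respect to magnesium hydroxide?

95.8 %

n(HCl) added = 0.0511 × 1.04 = 0.0531 mol
n(NaOH) used in back-titration = 0.0185 × 0.476 = 8.81 × 10^-3 mol
n(HCl) left over = 8.81 × 10^-3 mol (1:1 ratio)
n(HCl) consumed by analyte = 0.0531 − 8.81 × 10^-3 = 0.0443 mol
From the 1:2 ratio, n(Mg(OH)2) = 1/2 × 0.0443 = 0.0222 mol
mass of Mg(OH)2 = 0.0222 × 58.32 = 1.29 g
% Mg(OH)2 = 1.29 / 1.35 × 100 = 95.8 %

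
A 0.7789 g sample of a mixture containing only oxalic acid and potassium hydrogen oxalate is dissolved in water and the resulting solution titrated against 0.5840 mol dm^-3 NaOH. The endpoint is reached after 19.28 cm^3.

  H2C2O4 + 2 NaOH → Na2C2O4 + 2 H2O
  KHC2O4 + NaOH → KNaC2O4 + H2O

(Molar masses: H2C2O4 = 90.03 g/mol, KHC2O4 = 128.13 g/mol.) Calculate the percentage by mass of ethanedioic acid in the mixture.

46.16 %

n(NaOH) = 0.01928 × 0.5840 = 0.01126 mol
Let x = n(H2C2O4), y = n(KHC2O4).
Titrant: 2x + 1y = 0.01126;  mass: 90.03x + 128.13y = 0.7789
Solving, x = 3.993 × 10^-3 mol, y = 3.273 × 10^-3 mol
mass of H2C2O4 = 3.993 × 10^-3 × 90.03 = 0.3595 g
% H2C2O4 = 0.3595 / 0.7789 × 100 = 46.16 %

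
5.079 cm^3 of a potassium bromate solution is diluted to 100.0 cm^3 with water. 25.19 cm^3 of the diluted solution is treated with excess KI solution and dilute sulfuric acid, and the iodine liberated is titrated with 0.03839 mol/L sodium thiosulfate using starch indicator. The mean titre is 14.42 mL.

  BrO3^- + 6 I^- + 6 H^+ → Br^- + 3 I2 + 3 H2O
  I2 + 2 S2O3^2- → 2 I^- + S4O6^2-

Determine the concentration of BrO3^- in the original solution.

0.07212 mol/L

n(S2O3^2-) = 0.01442 × 0.03839 = 5.536 × 10^-4 mol
n(I2) = n(S2O3^2-)/2 = 2.768 × 10^-4 mol
From the 1:3 ratio, n(BrO3^-) in the aliquot = 1/3 × 2.768 × 10^-4 = 9.226 × 10^-5 mol
[BrO3^-]_dilute = 9.226 × 10^-5 / 0.02519 = 0.003663 mol/L
[BrO3^-]_original = 0.003663 × 100.0/5.079 = 0.07212 mol/L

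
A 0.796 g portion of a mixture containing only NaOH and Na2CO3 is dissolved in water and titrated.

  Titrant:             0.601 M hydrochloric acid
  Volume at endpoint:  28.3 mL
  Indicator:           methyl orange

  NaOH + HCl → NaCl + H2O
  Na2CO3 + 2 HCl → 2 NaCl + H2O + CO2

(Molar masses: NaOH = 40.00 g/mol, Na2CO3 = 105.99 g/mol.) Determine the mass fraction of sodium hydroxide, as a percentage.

40.7 %

n(HCl) = 0.0283 × 0.601 = 0.0170 mol
Let x = n(NaOH), y = n(Na2CO3).
Titrant: 1x + 2y = 0.0170;  mass: 40.00x + 105.99y = 0.796
Solving, x = 8.11 × 10^-3 mol, y = 4.45 × 10^-3 mol
mass of NaOH = 8.11 × 10^-3 × 40.00 = 0.324 g
% NaOH = 0.324 / 0.796 × 100 = 40.7 %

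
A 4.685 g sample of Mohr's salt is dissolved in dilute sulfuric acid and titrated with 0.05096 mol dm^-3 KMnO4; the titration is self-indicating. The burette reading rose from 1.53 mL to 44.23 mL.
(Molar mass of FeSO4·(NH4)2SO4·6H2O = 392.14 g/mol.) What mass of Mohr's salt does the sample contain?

MnO4^- + 5 Fe^2+ + 8 H^+ → Mn^2+ + 5 Fe^3+ + 4 H2O
n(KMnO4) = 0.04270 L × 0.05096 mol/L = 2.176 × 10^-3 mol
From the 5:1 ratio, n(FeSO4·(NH4)2SO4·6H2O) = 5/1 × 2.176 × 10^-3 = 0.01088 mol
mass of FeSO4·(NH4)2SO4·6H2O = 0.01088 × 392.14 g/mol = 4.266 g

4.266 g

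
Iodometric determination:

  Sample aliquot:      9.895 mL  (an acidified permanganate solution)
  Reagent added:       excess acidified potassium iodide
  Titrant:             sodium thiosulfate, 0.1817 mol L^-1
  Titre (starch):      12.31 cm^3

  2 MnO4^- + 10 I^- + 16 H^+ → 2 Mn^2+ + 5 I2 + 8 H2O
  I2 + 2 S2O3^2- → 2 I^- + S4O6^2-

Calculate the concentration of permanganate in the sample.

n(S2O3^2-) = 0.01231 × 0.1817 = 2.237 × 10^-3 mol
n(I2) = n(S2O3^2-)/2 = 1.118 × 10^-3 mol
From the 2:5 ratio, n(MnO4^-) in the aliquot = 2/5 × 1.118 × 10^-3 = 4.473 × 10^-4 mol
[MnO4^-] = 4.473 × 10^-4 / 0.009895 = 0.04521 mol/L

0.04521 mol/L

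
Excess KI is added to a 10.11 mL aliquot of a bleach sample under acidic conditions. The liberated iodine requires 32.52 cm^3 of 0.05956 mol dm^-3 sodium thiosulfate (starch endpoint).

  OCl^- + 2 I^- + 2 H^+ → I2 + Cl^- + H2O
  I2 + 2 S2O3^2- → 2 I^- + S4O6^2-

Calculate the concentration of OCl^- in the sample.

n(S2O3^2-) = 0.03252 × 0.05956 = 1.937 × 10^-3 mol
n(I2) = n(S2O3^2-)/2 = 9.684 × 10^-4 mol
n(OCl^-) in the aliquot = 9.684 × 10^-4 mol (1:1 ratio)
[OCl^-] = 9.684 × 10^-4 / 0.01011 = 0.09579 mol/L

0.09579 mol/L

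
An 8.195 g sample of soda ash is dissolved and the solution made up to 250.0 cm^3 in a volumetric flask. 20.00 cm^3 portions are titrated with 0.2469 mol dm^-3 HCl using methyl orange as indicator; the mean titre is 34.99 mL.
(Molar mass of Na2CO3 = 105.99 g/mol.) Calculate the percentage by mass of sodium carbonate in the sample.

Na2CO3 + 2 HCl → 2 NaCl + H2O + CO2
n(HCl) per titration = 0.03499 × 0.2469 = 8.639 × 10^-3 mol
From the 1:2 ratio, n(Na2CO3) in each aliquot = 1/2 × 8.639 × 10^-3 = 4.320 × 10^-3 mol
n(Na2CO3) in the whole flask = 4.320 × 10^-3 × 250.0/20.00 = 0.05399 mol
mass of Na2CO3 = 0.05399 × 105.99 = 5.723 g
% Na2CO3 = 5.723 / 8.195 × 100 = 69.83 %

69.83 %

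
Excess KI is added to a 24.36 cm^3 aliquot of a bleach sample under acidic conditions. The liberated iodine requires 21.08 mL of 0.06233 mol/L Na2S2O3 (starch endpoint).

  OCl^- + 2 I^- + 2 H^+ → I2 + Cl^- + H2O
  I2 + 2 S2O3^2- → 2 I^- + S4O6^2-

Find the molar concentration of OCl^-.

0.02697 mol/L

n(S2O3^2-) = 0.02108 × 0.06233 = 1.314 × 10^-3 mol
n(I2) = n(S2O3^2-)/2 = 6.570 × 10^-4 mol
n(OCl^-) in the aliquot = 6.570 × 10^-4 mol (1:1 ratio)
[OCl^-] = 6.570 × 10^-4 / 0.02436 = 0.02697 mol/L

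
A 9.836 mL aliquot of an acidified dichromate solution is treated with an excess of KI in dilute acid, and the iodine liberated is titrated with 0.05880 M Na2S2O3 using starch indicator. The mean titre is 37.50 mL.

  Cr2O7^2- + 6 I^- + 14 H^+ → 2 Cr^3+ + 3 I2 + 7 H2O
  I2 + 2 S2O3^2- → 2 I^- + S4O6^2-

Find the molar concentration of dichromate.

0.03736 M

n(S2O3^2-) = 0.03750 × 0.05880 = 2.205 × 10^-3 mol
n(I2) = n(S2O3^2-)/2 = 1.103 × 10^-3 mol
From the 1:3 ratio, n(Cr2O7^2-) in the aliquot = 1/3 × 1.103 × 10^-3 = 3.675 × 10^-4 mol
[Cr2O7^2-] = 3.675 × 10^-4 / 0.009836 = 0.03736 mol/L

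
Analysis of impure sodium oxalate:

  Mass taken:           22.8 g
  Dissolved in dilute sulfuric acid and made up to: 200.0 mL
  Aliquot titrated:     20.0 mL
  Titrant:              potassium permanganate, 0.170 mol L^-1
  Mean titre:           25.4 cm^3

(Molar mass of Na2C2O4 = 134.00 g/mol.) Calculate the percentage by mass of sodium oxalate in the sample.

2 MnO4^- + 5 C2O4^2- + 16 H^+ → 2 Mn^2+ + 10 CO2 + 8 H2O
n(KMnO4) per titration = 0.0254 × 0.170 = 4.32 × 10^-3 mol
From the 5:2 ratio, n(Na2C2O4) in each aliquot = 5/2 × 4.32 × 10^-3 = 0.0108 mol
n(Na2C2O4) in the whole flask = 0.0108 × 200.0/20.0 = 0.108 mol
mass of Na2C2O4 = 0.108 × 134.00 = 14.5 g
% Na2C2O4 = 14.5 / 22.8 × 100 = 63.4 %

63.4 %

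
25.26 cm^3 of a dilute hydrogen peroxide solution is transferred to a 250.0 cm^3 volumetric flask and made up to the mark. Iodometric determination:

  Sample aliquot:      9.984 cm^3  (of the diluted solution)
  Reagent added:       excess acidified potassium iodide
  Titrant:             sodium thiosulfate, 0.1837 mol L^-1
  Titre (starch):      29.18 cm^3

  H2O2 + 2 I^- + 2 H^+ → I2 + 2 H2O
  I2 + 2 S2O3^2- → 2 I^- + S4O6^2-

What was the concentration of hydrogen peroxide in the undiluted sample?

2.657 mol/L

n(S2O3^2-) = 0.02918 × 0.1837 = 5.360 × 10^-3 mol
n(I2) = n(S2O3^2-)/2 = 2.680 × 10^-3 mol
n(H2O2) in the aliquot = 2.680 × 10^-3 mol (1:1 ratio)
[H2O2]_dilute = 2.680 × 10^-3 / 0.009984 = 0.2684 mol/L
[H2O2]_original = 0.2684 × 250.0/25.26 = 2.657 mol/L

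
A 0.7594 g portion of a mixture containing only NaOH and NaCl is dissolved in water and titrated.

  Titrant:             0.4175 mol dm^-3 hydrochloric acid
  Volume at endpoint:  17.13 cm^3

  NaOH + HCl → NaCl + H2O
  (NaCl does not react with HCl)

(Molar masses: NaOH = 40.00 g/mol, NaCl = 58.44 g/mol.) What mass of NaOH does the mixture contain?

0.2861 g

n(HCl) = 0.01713 × 0.4175 = 7.152 × 10^-3 mol
Let x = n(NaOH), y = n(NaCl).
Titrant: 1x = 7.152 × 10^-3;  mass: 40.00x + 58.44y = 0.7594
Solving, x = 7.152 × 10^-3 mol, y = 8.099 × 10^-3 mol
mass of NaOH = 7.152 × 10^-3 × 40.00 = 0.2861 g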